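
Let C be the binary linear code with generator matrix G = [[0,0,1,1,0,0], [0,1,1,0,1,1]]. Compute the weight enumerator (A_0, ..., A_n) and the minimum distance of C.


Weight distribution: A_0 = 1, A_2 = 1, A_4 = 2. Minimum distance d = 2.

Enumerate all 2^2 = 4 messages m ∈ F_2^2.
For each, compute codeword c = mG in F_2^6, then tally its weight.
  m = 00 → c = 000000, weight = 0.
  m = 10 → c = 001100, weight = 2.
  m = 01 → c = 011011, weight = 4.
  m = 11 → c = 010111, weight = 4.
Tally weights:
  weight 0: 1 codewords.
  weight 2: 1 codewords.
  weight 4: 2 codewords.
Minimum distance d = smallest w > 0 with A_w > 0 = 2.
Sanity: Σ A_w = 4 = 2^2 = 4 ✓.


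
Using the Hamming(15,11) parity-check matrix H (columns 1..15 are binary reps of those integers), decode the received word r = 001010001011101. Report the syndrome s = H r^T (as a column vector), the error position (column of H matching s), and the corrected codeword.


s = (1, 0, 1, 0)^T, error position = 10, corrected codeword c = 001010001111101

Compute s = H r^T mod 2 one row at a time:
  s_1 = 0 + 1 + 0 + 1 + 1 + 1 + 0 + 1 = 5 ≡ 1 (mod 2).
  s_2 = 0 + 1 + 0 + 0 + 1 + 1 + 0 + 1 = 4 ≡ 0 (mod 2).
  s_3 = 0 + 1 + 0 + 0 + 0 + 1 + 0 + 1 = 3 ≡ 1 (mod 2).
  s_4 = 0 + 1 + 1 + 0 + 1 + 1 + 1 + 1 = 6 ≡ 0 (mod 2).
s = (1, 0, 1, 0)^T — this equals column 10 of H (binary 1010), so error is at position 10.
Correct: flip bit 10 of r = 001010001011101 to get c = 001010001111101.


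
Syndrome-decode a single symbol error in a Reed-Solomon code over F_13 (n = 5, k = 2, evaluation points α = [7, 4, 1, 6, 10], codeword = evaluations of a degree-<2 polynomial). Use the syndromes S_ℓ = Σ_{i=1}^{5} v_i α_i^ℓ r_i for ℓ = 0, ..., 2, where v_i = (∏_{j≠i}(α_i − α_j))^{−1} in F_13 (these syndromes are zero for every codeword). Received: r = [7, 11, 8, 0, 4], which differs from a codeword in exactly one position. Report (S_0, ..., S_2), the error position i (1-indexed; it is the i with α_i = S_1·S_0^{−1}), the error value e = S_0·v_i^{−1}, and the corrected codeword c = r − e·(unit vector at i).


S = (10, 5, 9), error at position 1, error magnitude e = 6, c = [1, 11, 8, 0, 4].

Step 1: column multipliers v_i = (∏_{j≠i}(α_i − α_j))^{−1} mod 13.
  i = 1 (α = 7): (7−4)(7−1)(7−6)(7−10) = 3·6·1·(−3) = −54 ≡ 11, so v_1 = 11^{−1} = 6 (mod 13).
  i = 2 (α = 4): (4−7)(4−1)(4−6)(4−10) = (−3)·3·(−2)·(−6) = −108 ≡ 9, so v_2 = 9^{−1} = 3 (mod 13).
  i = 3 (α = 1): (1−7)(1−4)(1−6)(1−10) = (−6)·(−3)·(−5)·(−9) = 810 ≡ 4, so v_3 = 4^{−1} = 10 (mod 13).
  i = 4 (α = 6): (6−7)(6−4)(6−1)(6−10) = (−1)·2·5·(−4) = 40 ≡ 1, so v_4 = 1^{−1} = 1 (mod 13).
  i = 5 (α = 10): (10−7)(10−4)(10−1)(10−6) = 3·6·9·4 = 648 ≡ 11, so v_5 = 11^{−1} = 6 (mod 13).
  v = [6, 3, 10, 1, 6].
Step 2: syndromes of r = [7, 11, 8, 0, 4] (all sums mod 13).
  S_0 = Σ v_i r_i = 6·7 + 3·11 + 10·8 + 1·0 + 6·4 = 179 ≡ 10.
  S_1 = Σ v_i α_i r_i = 6·7·7 + 3·4·11 + 10·1·8 + 1·6·0 + 6·10·4 = 746 ≡ 5.
  α_i^2 mod 13 = [10, 3, 1, 10, 9].
  S_2 = Σ v_i α_i^2 r_i = 6·10·7 + 3·3·11 + 10·1·8 + 1·10·0 + 6·9·4 = 815 ≡ 9.
  S = (10, 5, 9) ≠ 0, so r is not a codeword (an error is present).
Step 3: locate the error. For a single error e at position i, S_ℓ = v_i·e·α_i^ℓ, so α_err = S_1/S_0.
  S_0^{−1} = 10^{−1} = 4 (mod 13), so α_err = 5·4 = 20 ≡ 7 = α_1. Error position i = 1.
  Consistency check: S_2/S_1 = 9·8 = 72 ≡ 7 = α_err ✓ (single-error assumption holds).
Step 4: error magnitude e = S_0/v_1 = S_0·∏_{j≠1}(α_1 − α_j) = 10·11 = 110 ≡ 6 (mod 13).
Step 5: correct position 1: c_1 = r_1 − e = 7 − 6 ≡ 1 (mod 13). Hence c = [1, 11, 8, 0, 4].
  Check: interpolating c through the α_i gives m(x) = 7 + 1·x (degree < 2) with m(α_i) = c_i for every i, so c is indeed a codeword.


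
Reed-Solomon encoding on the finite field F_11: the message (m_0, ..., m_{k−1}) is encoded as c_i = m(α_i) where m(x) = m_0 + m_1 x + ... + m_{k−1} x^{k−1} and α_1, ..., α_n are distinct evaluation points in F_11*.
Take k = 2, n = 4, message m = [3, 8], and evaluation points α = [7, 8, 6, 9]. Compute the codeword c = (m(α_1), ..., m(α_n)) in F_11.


c = [4, 1, 7, 9]

Message polynomial: m(x) = 3 + 8·x (mod 11).
For each evaluation point α_i, compute m(α_i) mod 11:
  α_1 = 7: Horner steps 8 → 4, so m(7) = 4.
  α_2 = 8: Horner steps 8 → 1, so m(8) = 1.
  α_3 = 6: Horner steps 8 → 7, so m(6) = 7.
  α_4 = 9: Horner steps 8 → 9, so m(9) = 9.
Codeword c = [4, 1, 7, 9] ∈ F_11^4.


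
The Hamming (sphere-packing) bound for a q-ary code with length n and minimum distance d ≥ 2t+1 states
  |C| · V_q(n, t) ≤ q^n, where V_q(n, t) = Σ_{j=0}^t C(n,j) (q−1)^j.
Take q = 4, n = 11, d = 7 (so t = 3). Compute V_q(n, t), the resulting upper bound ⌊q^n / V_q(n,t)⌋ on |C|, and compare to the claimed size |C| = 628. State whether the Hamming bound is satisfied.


V_q(n, t) = 4984, q^n = 4194304, Hamming bound = 841, |C| = 628 ≤ bound (satisfied).

Step 1: Compute V_q(n, t) = Σ_{j=0}^3 C(n, j) (q−1)^j.
  j = 0: C(11,0)·(3)^0 = 1·1 = 1.
  j = 1: C(11,1)·(3)^1 = 11·3 = 33.
  j = 2: C(11,2)·(3)^2 = 55·9 = 495.
  j = 3: C(11,3)·(3)^3 = 165·27 = 4455.
  V_q(n, t) = 1 + 33 + 495 + 4455 = 4984.
Step 2: q^n = 4^11 = 4194304.
Step 3: Hamming bound ⌊q^n / V_q(n,t)⌋ = ⌊4194304/4984⌋ = 841.
Step 4: Compare |C| = 628 to 841: satisfied.
The claimed |C| lies below the Hamming bound.


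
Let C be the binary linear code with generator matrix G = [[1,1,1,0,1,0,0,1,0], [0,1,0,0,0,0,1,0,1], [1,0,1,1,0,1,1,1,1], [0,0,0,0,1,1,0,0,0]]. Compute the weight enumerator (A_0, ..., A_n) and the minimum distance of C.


Weight distribution: A_0 = 1, A_1 = 1, A_2 = 1, A_3 = 2, A_4 = 1, A_5 = 3, A_6 = 5, A_7 = 2. Minimum distance d = 1.

Enumerate all 2^4 = 16 messages m ∈ F_2^4.
For each, compute codeword c = mG in F_2^9, then tally its weight.
  m = 0000 → c = 000000000, weight = 0.
  m = 1000 → c = 111010010, weight = 5.
  m = 0100 → c = 010000101, weight = 3.
  m = 1100 → c = 101010111, weight = 6.
  m = 0010 → c = 101101111, weight = 7.
  m = 1010 → c = 010111101, weight = 6.
  m = 0110 → c = 111101010, weight = 6.
  m = 1110 → c = 000111000, weight = 3.
  m = 0001 → c = 000011000, weight = 2.
  m = 1001 → c = 111001010, weight = 5.
  m = 0101 → c = 010011101, weight = 5.
  m = 1101 → c = 101001111, weight = 6.
  m = 0011 → c = 101110111, weight = 7.
  m = 1011 → c = 010100101, weight = 4.
  m = 0111 → c = 111110010, weight = 6.
  m = 1111 → c = 000100000, weight = 1.
Tally weights:
  weight 0: 1 codewords.
  weight 1: 1 codewords.
  weight 2: 1 codewords.
  weight 3: 2 codewords.
  weight 4: 1 codewords.
  weight 5: 3 codewords.
  weight 6: 5 codewords.
  weight 7: 2 codewords.
Minimum distance d = smallest w > 0 with A_w > 0 = 1.
Sanity: Σ A_w = 16 = 2^4 = 16 ✓.


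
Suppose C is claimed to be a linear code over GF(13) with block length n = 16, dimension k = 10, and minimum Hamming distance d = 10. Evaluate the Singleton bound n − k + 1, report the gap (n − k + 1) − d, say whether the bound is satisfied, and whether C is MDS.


Singleton RHS = n − k + 1 = 7, slack = -3, bound violated (no such code; not MDS).

Singleton bound: d ≤ n − k + 1.
Here n = 16, k = 10, so n − k + 1 = 7.
Given d = 10, check d ≤ 7: NO.
Slack = (n − k + 1) − d = -3.
The slack is negative: d = 10 exceeds n − k + 1 = 7 by 3, so the Singleton bound is violated and no linear [16, 10, 10]_13 code can exist. In particular it is not MDS (MDS requires d = n − k + 1 exactly).
Description: the claimed parameters are [16, 10, 10]_13; such a code would be impossible (violates the Singleton bound).


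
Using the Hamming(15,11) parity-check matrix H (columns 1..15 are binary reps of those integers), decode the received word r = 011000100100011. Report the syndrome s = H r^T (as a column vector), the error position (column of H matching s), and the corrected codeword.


s = (1, 1, 0, 1)^T, error position = 13, corrected codeword c = 011000100100111

Compute s = H r^T mod 2 one row at a time:
  s_1 = 0 + 0 + 1 + 0 + 0 + 0 + 1 + 1 = 3 ≡ 1 (mod 2).
  s_2 = 0 + 0 + 0 + 1 + 0 + 0 + 1 + 1 = 3 ≡ 1 (mod 2).
  s_3 = 1 + 1 + 0 + 1 + 1 + 0 + 1 + 1 = 6 ≡ 0 (mod 2).
  s_4 = 0 + 1 + 0 + 1 + 0 + 0 + 0 + 1 = 3 ≡ 1 (mod 2).
s = (1, 1, 0, 1)^T — this equals column 13 of H (binary 1101), so error is at position 13.
Correct: flip bit 13 of r = 011000100100011 to get c = 011000100100111.


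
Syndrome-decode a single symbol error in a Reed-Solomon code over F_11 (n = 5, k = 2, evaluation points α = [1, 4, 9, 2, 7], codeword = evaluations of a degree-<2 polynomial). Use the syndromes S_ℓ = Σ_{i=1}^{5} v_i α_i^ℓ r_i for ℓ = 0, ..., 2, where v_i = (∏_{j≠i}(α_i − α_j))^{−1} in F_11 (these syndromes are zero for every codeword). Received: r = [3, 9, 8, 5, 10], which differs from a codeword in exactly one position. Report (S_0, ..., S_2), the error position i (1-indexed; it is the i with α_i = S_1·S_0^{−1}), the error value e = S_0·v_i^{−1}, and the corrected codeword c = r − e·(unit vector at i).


S = (4, 6, 9), error at position 5, error magnitude e = 6, c = [3, 9, 8, 5, 4].

Step 1: column multipliers v_i = (∏_{j≠i}(α_i − α_j))^{−1} mod 11.
  i = 1 (α = 1): (1−4)(1−9)(1−2)(1−7) = (−3)·(−8)·(−1)·(−6) = 144 ≡ 1, so v_1 = 1^{−1} = 1 (mod 11).
  i = 2 (α = 4): (4−1)(4−9)(4−2)(4−7) = 3·(−5)·2·(−3) = 90 ≡ 2, so v_2 = 2^{−1} = 6 (mod 11).
  i = 3 (α = 9): (9−1)(9−4)(9−2)(9−7) = 8·5·7·2 = 560 ≡ 10, so v_3 = 10^{−1} = 10 (mod 11).
  i = 4 (α = 2): (2−1)(2−4)(2−9)(2−7) = 1·(−2)·(−7)·(−5) = −70 ≡ 7, so v_4 = 7^{−1} = 8 (mod 11).
  i = 5 (α = 7): (7−1)(7−4)(7−9)(7−2) = 6·3·(−2)·5 = −180 ≡ 7, so v_5 = 7^{−1} = 8 (mod 11).
  v = [1, 6, 10, 8, 8].
Step 2: syndromes of r = [3, 9, 8, 5, 10] (all sums mod 11).
  S_0 = Σ v_i r_i = 1·3 + 6·9 + 10·8 + 8·5 + 8·10 = 257 ≡ 4.
  S_1 = Σ v_i α_i r_i = 1·1·3 + 6·4·9 + 10·9·8 + 8·2·5 + 8·7·10 = 1579 ≡ 6.
  α_i^2 mod 11 = [1, 5, 4, 4, 5].
  S_2 = Σ v_i α_i^2 r_i = 1·1·3 + 6·5·9 + 10·4·8 + 8·4·5 + 8·5·10 = 1153 ≡ 9.
  S = (4, 6, 9) ≠ 0, so r is not a codeword (an error is present).
Step 3: locate the error. For a single error e at position i, S_ℓ = v_i·e·α_i^ℓ, so α_err = S_1/S_0.
  S_0^{−1} = 4^{−1} = 3 (mod 11), so α_err = 6·3 = 18 ≡ 7 = α_5. Error position i = 5.
  Consistency check: S_2/S_1 = 9·2 = 18 ≡ 7 = α_err ✓ (single-error assumption holds).
Step 4: error magnitude e = S_0/v_5 = S_0·∏_{j≠5}(α_5 − α_j) = 4·7 = 28 ≡ 6 (mod 11).
Step 5: correct position 5: c_5 = r_5 − e = 10 − 6 ≡ 4 (mod 11). Hence c = [3, 9, 8, 5, 4].
  Check: interpolating c through the α_i gives m(x) = 1 + 2·x (degree < 2) with m(α_i) = c_i for every i, so c is indeed a codeword.


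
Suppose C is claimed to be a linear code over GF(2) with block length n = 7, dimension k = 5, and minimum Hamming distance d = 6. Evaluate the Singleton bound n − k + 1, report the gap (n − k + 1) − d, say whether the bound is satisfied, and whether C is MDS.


Singleton RHS = n − k + 1 = 3, slack = -3, bound violated (no such code; not MDS).

Singleton bound: d ≤ n − k + 1.
Here n = 7, k = 5, so n − k + 1 = 3.
Given d = 6, check d ≤ 3: NO.
Slack = (n − k + 1) − d = -3.
The slack is negative: d = 6 exceeds n − k + 1 = 3 by 3, so the Singleton bound is violated and no linear [7, 5, 6]_2 code can exist. In particular it is not MDS (MDS requires d = n − k + 1 exactly).
Description: the claimed parameters are [7, 5, 6]_2; such a code would be impossible (violates the Singleton bound).


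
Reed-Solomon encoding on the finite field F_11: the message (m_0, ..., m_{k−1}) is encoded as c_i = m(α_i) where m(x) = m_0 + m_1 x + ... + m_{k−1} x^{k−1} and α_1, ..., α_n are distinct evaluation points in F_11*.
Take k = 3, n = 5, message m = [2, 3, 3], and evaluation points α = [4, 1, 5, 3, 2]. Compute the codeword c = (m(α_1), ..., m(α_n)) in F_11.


c = [7, 8, 4, 5, 9]

Message polynomial: m(x) = 2 + 3·x + 3·x^2 (mod 11).
For each evaluation point α_i, compute m(α_i) mod 11:
  α_1 = 4: Horner steps 3 → 4 → 7, so m(4) = 7.
  α_2 = 1: Horner steps 3 → 6 → 8, so m(1) = 8.
  α_3 = 5: Horner steps 3 → 7 → 4, so m(5) = 4.
  α_4 = 3: Horner steps 3 → 1 → 5, so m(3) = 5.
  α_5 = 2: Horner steps 3 → 9 → 9, so m(2) = 9.
Codeword c = [7, 8, 4, 5, 9] ∈ F_11^5.


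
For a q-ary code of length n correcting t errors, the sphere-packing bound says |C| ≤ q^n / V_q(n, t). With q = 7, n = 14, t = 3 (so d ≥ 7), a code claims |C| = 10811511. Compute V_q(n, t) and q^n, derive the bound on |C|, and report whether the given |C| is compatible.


V_q(n, t) = 81985, q^n = 678223072849, Hamming bound = 8272526, |C| = 10811511 > bound (violated).

Step 1: Compute V_q(n, t) = Σ_{j=0}^3 C(n, j) (q−1)^j.
  j = 0: C(14,0)·(6)^0 = 1·1 = 1.
  j = 1: C(14,1)·(6)^1 = 14·6 = 84.
  j = 2: C(14,2)·(6)^2 = 91·36 = 3276.
  j = 3: C(14,3)·(6)^3 = 364·216 = 78624.
  V_q(n, t) = 1 + 84 + 3276 + 78624 = 81985.
Step 2: q^n = 7^14 = 678223072849.
Step 3: Hamming bound ⌊q^n / V_q(n,t)⌋ = ⌊678223072849/81985⌋ = 8272526.
Step 4: Compare |C| = 10811511 to 8272526: violated.
The claimed |C| lies above the Hamming bound, so no 7-ary code of length 14 with d ≥ 7 can have 10811511 codewords.


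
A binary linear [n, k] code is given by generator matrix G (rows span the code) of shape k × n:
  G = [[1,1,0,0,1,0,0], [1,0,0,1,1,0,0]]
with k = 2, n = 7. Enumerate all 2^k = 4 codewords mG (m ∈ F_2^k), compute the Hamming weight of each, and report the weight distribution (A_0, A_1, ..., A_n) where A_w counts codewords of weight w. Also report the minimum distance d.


Weight distribution: A_0 = 1, A_2 = 1, A_3 = 2. Minimum distance d = 2.

Enumerate all 2^2 = 4 messages m ∈ F_2^2.
For each, compute codeword c = mG in F_2^7, then tally its weight.
  m = 00 → c = 0000000, weight = 0.
  m = 10 → c = 1100100, weight = 3.
  m = 01 → c = 1001100, weight = 3.
  m = 11 → c = 0101000, weight = 2.
Tally weights:
  weight 0: 1 codewords.
  weight 2: 1 codewords.
  weight 3: 2 codewords.
Minimum distance d = smallest w > 0 with A_w > 0 = 2.
Sanity: Σ A_w = 4 = 2^2 = 4 ✓.


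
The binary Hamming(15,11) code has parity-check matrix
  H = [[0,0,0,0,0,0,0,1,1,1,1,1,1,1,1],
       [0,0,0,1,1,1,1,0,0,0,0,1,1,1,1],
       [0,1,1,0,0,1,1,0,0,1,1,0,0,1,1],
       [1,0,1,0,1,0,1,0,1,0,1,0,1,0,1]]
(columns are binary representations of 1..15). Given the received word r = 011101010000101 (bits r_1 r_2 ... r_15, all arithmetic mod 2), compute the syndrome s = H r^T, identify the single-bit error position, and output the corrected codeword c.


s = (1, 0, 0, 1)^T, error position = 9, corrected codeword c = 011101011000101

Compute s = H r^T mod 2 one row at a time:
  s_1 = 1 + 0 + 0 + 0 + 0 + 1 + 0 + 1 = 3 ≡ 1 (mod 2).
  s_2 = 1 + 0 + 1 + 0 + 0 + 1 + 0 + 1 = 4 ≡ 0 (mod 2).
  s_3 = 1 + 1 + 1 + 0 + 0 + 0 + 0 + 1 = 4 ≡ 0 (mod 2).
  s_4 = 0 + 1 + 0 + 0 + 0 + 0 + 1 + 1 = 3 ≡ 1 (mod 2).
s = (1, 0, 0, 1)^T — this equals column 9 of H (binary 1001), so error is at position 9.
Correct: flip bit 9 of r = 011101010000101 to get c = 011101011000101.


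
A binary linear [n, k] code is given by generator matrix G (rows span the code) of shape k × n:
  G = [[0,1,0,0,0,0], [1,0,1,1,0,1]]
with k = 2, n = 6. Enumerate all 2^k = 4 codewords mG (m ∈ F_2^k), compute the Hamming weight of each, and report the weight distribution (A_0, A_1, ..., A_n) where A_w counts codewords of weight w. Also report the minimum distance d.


Weight distribution: A_0 = 1, A_1 = 1, A_4 = 1, A_5 = 1. Minimum distance d = 1.

Enumerate all 2^2 = 4 messages m ∈ F_2^2.
For each, compute codeword c = mG in F_2^6, then tally its weight.
  m = 00 → c = 000000, weight = 0.
  m = 10 → c = 010000, weight = 1.
  m = 01 → c = 101101, weight = 4.
  m = 11 → c = 111101, weight = 5.
Tally weights:
  weight 0: 1 codewords.
  weight 1: 1 codewords.
  weight 4: 1 codewords.
  weight 5: 1 codewords.
Minimum distance d = smallest w > 0 with A_w > 0 = 1.
Sanity: Σ A_w = 4 = 2^2 = 4 ✓.


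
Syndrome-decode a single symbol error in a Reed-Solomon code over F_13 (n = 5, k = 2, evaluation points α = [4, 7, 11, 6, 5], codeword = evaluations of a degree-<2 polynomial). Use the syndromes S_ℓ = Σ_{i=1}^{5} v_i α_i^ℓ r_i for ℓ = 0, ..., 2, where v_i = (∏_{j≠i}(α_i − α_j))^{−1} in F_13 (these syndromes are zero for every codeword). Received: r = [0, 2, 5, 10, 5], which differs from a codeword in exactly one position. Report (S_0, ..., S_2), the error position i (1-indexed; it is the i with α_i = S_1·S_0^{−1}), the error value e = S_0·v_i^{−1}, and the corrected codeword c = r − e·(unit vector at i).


S = (6, 1, 11), error at position 3, error magnitude e = 9, c = [0, 2, 9, 10, 5].

Step 1: column multipliers v_i = (∏_{j≠i}(α_i − α_j))^{−1} mod 13.
  i = 1 (α = 4): (4−7)(4−11)(4−6)(4−5) = (−3)·(−7)·(−2)·(−1) = 42 ≡ 3, so v_1 = 3^{−1} = 9 (mod 13).
  i = 2 (α = 7): (7−4)(7−11)(7−6)(7−5) = 3·(−4)·1·2 = −24 ≡ 2, so v_2 = 2^{−1} = 7 (mod 13).
  i = 3 (α = 11): (11−4)(11−7)(11−6)(11−5) = 7·4·5·6 = 840 ≡ 8, so v_3 = 8^{−1} = 5 (mod 13).
  i = 4 (α = 6): (6−4)(6−7)(6−11)(6−5) = 2·(−1)·(−5)·1 = 10 ≡ 10, so v_4 = 10^{−1} = 4 (mod 13).
  i = 5 (α = 5): (5−4)(5−7)(5−11)(5−6) = 1·(−2)·(−6)·(−1) = −12 ≡ 1, so v_5 = 1^{−1} = 1 (mod 13).
  v = [9, 7, 5, 4, 1].
Step 2: syndromes of r = [0, 2, 5, 10, 5] (all sums mod 13).
  S_0 = Σ v_i r_i = 9·0 + 7·2 + 5·5 + 4·10 + 1·5 = 84 ≡ 6.
  S_1 = Σ v_i α_i r_i = 9·4·0 + 7·7·2 + 5·11·5 + 4·6·10 + 1·5·5 = 638 ≡ 1.
  α_i^2 mod 13 = [3, 10, 4, 10, 12].
  S_2 = Σ v_i α_i^2 r_i = 9·3·0 + 7·10·2 + 5·4·5 + 4·10·10 + 1·12·5 = 700 ≡ 11.
  S = (6, 1, 11) ≠ 0, so r is not a codeword (an error is present).
Step 3: locate the error. For a single error e at position i, S_ℓ = v_i·e·α_i^ℓ, so α_err = S_1/S_0.
  S_0^{−1} = 6^{−1} = 11 (mod 13), so α_err = 1·11 = 11 ≡ 11 = α_3. Error position i = 3.
  Consistency check: S_2/S_1 = 11·1 = 11 ≡ 11 = α_err ✓ (single-error assumption holds).
Step 4: error magnitude e = S_0/v_3 = S_0·∏_{j≠3}(α_3 − α_j) = 6·8 = 48 ≡ 9 (mod 13).
Step 5: correct position 3: c_3 = r_3 − e = 5 − 9 ≡ 9 (mod 13). Hence c = [0, 2, 9, 10, 5].
  Check: interpolating c through the α_i gives m(x) = 6 + 5·x (degree < 2) with m(α_i) = c_i for every i, so c is indeed a codeword.


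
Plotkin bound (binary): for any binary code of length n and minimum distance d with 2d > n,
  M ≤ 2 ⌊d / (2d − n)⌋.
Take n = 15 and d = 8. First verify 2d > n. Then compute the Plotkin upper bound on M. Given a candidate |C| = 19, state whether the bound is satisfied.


Plotkin bound M ≤ 16; given |C| = 19 > bound (violated).

Check applicability: 2d = 16, n = 15.
2d − n = 1 > 0, so Plotkin applies.
Compute d/(2d−n) = 8/1 ≈ 8.0000.
⌊d/(2d−n)⌋ = 8.
Plotkin bound: M ≤ 2·8 = 16.
Given |C| = 19, check: VIOLATED.
This |C| is above the Plotkin bound, so no binary code with n = 15, d = 8 and 19 codewords exists.


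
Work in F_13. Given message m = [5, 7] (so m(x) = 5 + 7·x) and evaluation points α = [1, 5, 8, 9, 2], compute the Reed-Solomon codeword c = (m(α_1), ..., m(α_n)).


c = [12, 1, 9, 3, 6]

Message polynomial: m(x) = 5 + 7·x (mod 13).
For each evaluation point α_i, compute m(α_i) mod 13:
  α_1 = 1: Horner steps 7 → 12, so m(1) = 12.
  α_2 = 5: Horner steps 7 → 1, so m(5) = 1.
  α_3 = 8: Horner steps 7 → 9, so m(8) = 9.
  α_4 = 9: Horner steps 7 → 3, so m(9) = 3.
  α_5 = 2: Horner steps 7 → 6, so m(2) = 6.
Codeword c = [12, 1, 9, 3, 6] ∈ F_13^5.


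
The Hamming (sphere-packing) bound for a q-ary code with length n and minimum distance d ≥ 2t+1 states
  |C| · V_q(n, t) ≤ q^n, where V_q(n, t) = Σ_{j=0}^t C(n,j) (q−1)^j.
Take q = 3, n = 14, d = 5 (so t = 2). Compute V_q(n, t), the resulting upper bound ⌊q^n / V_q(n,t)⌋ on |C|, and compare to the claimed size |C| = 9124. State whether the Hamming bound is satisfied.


V_q(n, t) = 393, q^n = 4782969, Hamming bound = 12170, |C| = 9124 ≤ bound (satisfied).

Step 1: Compute V_q(n, t) = Σ_{j=0}^2 C(n, j) (q−1)^j.
  j = 0: C(14,0)·(2)^0 = 1·1 = 1.
  j = 1: C(14,1)·(2)^1 = 14·2 = 28.
  j = 2: C(14,2)·(2)^2 = 91·4 = 364.
  V_q(n, t) = 1 + 28 + 364 = 393.
Step 2: q^n = 3^14 = 4782969.
Step 3: Hamming bound ⌊q^n / V_q(n,t)⌋ = ⌊4782969/393⌋ = 12170.
Step 4: Compare |C| = 9124 to 12170: satisfied.
The claimed |C| lies below the Hamming bound.


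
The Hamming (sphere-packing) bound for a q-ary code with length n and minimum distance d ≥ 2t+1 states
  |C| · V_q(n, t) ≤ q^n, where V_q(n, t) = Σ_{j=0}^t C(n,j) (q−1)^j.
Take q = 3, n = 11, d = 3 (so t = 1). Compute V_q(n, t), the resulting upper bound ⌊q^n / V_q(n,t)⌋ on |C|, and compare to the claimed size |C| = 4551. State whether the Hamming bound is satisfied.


V_q(n, t) = 23, q^n = 177147, Hamming bound = 7702, |C| = 4551 ≤ bound (satisfied).

Step 1: Compute V_q(n, t) = Σ_{j=0}^1 C(n, j) (q−1)^j.
  j = 0: C(11,0)·(2)^0 = 1·1 = 1.
  j = 1: C(11,1)·(2)^1 = 11·2 = 22.
  V_q(n, t) = 1 + 22 = 23.
Step 2: q^n = 3^11 = 177147.
Step 3: Hamming bound ⌊q^n / V_q(n,t)⌋ = ⌊177147/23⌋ = 7702.
Step 4: Compare |C| = 4551 to 7702: satisfied.
The claimed |C| lies below the Hamming bound.


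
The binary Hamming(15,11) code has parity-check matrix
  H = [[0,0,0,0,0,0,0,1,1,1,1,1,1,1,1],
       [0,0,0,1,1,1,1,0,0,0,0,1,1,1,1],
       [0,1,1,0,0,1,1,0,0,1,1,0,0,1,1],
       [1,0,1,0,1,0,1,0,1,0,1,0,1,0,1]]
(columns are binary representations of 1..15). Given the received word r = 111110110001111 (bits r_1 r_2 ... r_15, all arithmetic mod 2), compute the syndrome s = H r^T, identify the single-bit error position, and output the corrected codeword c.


s = (1, 1, 1, 0)^T, error position = 14, corrected codeword c = 111110110001101

Compute s = H r^T mod 2 one row at a time:
  s_1 = 1 + 0 + 0 + 0 + 1 + 1 + 1 + 1 = 5 ≡ 1 (mod 2).
  s_2 = 1 + 1 + 0 + 1 + 1 + 1 + 1 + 1 = 7 ≡ 1 (mod 2).
  s_3 = 1 + 1 + 0 + 1 + 0 + 0 + 1 + 1 = 5 ≡ 1 (mod 2).
  s_4 = 1 + 1 + 1 + 1 + 0 + 0 + 1 + 1 = 6 ≡ 0 (mod 2).
s = (1, 1, 1, 0)^T — this equals column 14 of H (binary 1110), so error is at position 14.
Correct: flip bit 14 of r = 111110110001111 to get c = 111110110001101.


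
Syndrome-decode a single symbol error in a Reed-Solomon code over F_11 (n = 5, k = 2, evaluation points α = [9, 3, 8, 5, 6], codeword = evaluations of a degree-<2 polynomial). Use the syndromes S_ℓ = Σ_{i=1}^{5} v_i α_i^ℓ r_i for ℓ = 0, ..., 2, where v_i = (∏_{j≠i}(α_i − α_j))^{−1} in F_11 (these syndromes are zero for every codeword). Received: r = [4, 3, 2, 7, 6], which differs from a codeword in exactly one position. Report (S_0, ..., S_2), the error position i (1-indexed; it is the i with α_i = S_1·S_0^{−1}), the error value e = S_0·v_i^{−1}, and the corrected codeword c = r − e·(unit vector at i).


S = (9, 10, 5), error at position 5, error magnitude e = 8, c = [4, 3, 2, 7, 9].

Step 1: column multipliers v_i = (∏_{j≠i}(α_i − α_j))^{−1} mod 11.
  i = 1 (α = 9): (9−3)(9−8)(9−5)(9−6) = 6·1·4·3 = 72 ≡ 6, so v_1 = 6^{−1} = 2 (mod 11).
  i = 2 (α = 3): (3−9)(3−8)(3−5)(3−6) = (−6)·(−5)·(−2)·(−3) = 180 ≡ 4, so v_2 = 4^{−1} = 3 (mod 11).
  i = 3 (α = 8): (8−9)(8−3)(8−5)(8−6) = (−1)·5·3·2 = −30 ≡ 3, so v_3 = 3^{−1} = 4 (mod 11).
  i = 4 (α = 5): (5−9)(5−3)(5−8)(5−6) = (−4)·2·(−3)·(−1) = −24 ≡ 9, so v_4 = 9^{−1} = 5 (mod 11).
  i = 5 (α = 6): (6−9)(6−3)(6−8)(6−5) = (−3)·3·(−2)·1 = 18 ≡ 7, so v_5 = 7^{−1} = 8 (mod 11).
  v = [2, 3, 4, 5, 8].
Step 2: syndromes of r = [4, 3, 2, 7, 6] (all sums mod 11).
  S_0 = Σ v_i r_i = 2·4 + 3·3 + 4·2 + 5·7 + 8·6 = 108 ≡ 9.
  S_1 = Σ v_i α_i r_i = 2·9·4 + 3·3·3 + 4·8·2 + 5·5·7 + 8·6·6 = 626 ≡ 10.
  α_i^2 mod 11 = [4, 9, 9, 3, 3].
  S_2 = Σ v_i α_i^2 r_i = 2·4·4 + 3·9·3 + 4·9·2 + 5·3·7 + 8·3·6 = 434 ≡ 5.
  S = (9, 10, 5) ≠ 0, so r is not a codeword (an error is present).
Step 3: locate the error. For a single error e at position i, S_ℓ = v_i·e·α_i^ℓ, so α_err = S_1/S_0.
  S_0^{−1} = 9^{−1} = 5 (mod 11), so α_err = 10·5 = 50 ≡ 6 = α_5. Error position i = 5.
  Consistency check: S_2/S_1 = 5·10 = 50 ≡ 6 = α_err ✓ (single-error assumption holds).
Step 4: error magnitude e = S_0/v_5 = S_0·∏_{j≠5}(α_5 − α_j) = 9·7 = 63 ≡ 8 (mod 11).
Step 5: correct position 5: c_5 = r_5 − e = 6 − 8 ≡ 9 (mod 11). Hence c = [4, 3, 2, 7, 9].
  Check: interpolating c through the α_i gives m(x) = 8 + 2·x (degree < 2) with m(α_i) = c_i for every i, so c is indeed a codeword.


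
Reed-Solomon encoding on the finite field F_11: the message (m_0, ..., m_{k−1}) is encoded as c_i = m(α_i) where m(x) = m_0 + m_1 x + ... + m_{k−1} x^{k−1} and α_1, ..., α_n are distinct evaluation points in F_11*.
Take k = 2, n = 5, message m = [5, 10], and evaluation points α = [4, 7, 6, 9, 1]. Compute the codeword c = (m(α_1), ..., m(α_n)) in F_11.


c = [1, 9, 10, 7, 4]

Message polynomial: m(x) = 5 + 10·x (mod 11).
For each evaluation point α_i, compute m(α_i) mod 11:
  α_1 = 4: Horner steps 10 → 1, so m(4) = 1.
  α_2 = 7: Horner steps 10 → 9, so m(7) = 9.
  α_3 = 6: Horner steps 10 → 10, so m(6) = 10.
  α_4 = 9: Horner steps 10 → 7, so m(9) = 7.
  α_5 = 1: Horner steps 10 → 4, so m(1) = 4.
Codeword c = [1, 9, 10, 7, 4] ∈ F_11^5.


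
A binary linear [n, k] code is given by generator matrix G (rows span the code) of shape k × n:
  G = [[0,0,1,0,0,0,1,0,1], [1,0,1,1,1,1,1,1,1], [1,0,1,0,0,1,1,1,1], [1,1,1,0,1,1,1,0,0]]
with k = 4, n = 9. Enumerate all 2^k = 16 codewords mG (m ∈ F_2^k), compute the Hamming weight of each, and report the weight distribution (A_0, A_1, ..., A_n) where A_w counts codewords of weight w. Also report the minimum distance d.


Weight distribution: A_0 = 1, A_2 = 1, A_3 = 2, A_4 = 2, A_5 = 6, A_6 = 3, A_8 = 1. Minimum distance d = 2.

Enumerate all 2^4 = 16 messages m ∈ F_2^4.
For each, compute codeword c = mG in F_2^9, then tally its weight.
  m = 0000 → c = 000000000, weight = 0.
  m = 1000 → c = 001000101, weight = 3.
  m = 0100 → c = 101111111, weight = 8.
  m = 1100 → c = 100111010, weight = 5.
  m = 0010 → c = 101001111, weight = 6.
  m = 1010 → c = 100001010, weight = 3.
  m = 0110 → c = 000110000, weight = 2.
  m = 1110 → c = 001110101, weight = 5.
  m = 0001 → c = 111011100, weight = 6.
  m = 1001 → c = 110011001, weight = 5.
  m = 0101 → c = 010100011, weight = 4.
  m = 1101 → c = 011100110, weight = 5.
  m = 0011 → c = 010010011, weight = 4.
  m = 1011 → c = 011010110, weight = 5.
  m = 0111 → c = 111101100, weight = 6.
  m = 1111 → c = 110101001, weight = 5.
Tally weights:
  weight 0: 1 codewords.
  weight 2: 1 codewords.
  weight 3: 2 codewords.
  weight 4: 2 codewords.
  weight 5: 6 codewords.
  weight 6: 3 codewords.
  weight 8: 1 codewords.
Minimum distance d = smallest w > 0 with A_w > 0 = 2.
Sanity: Σ A_w = 16 = 2^4 = 16 ✓.


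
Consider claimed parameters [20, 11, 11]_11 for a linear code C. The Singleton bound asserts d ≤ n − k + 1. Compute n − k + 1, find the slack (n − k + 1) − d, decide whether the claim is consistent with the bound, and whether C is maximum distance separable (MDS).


Singleton RHS = n − k + 1 = 10, slack = -1, bound violated (no such code; not MDS).

Singleton bound: d ≤ n − k + 1.
Here n = 20, k = 11, so n − k + 1 = 10.
Given d = 11, check d ≤ 10: NO.
Slack = (n − k + 1) − d = -1.
The slack is negative: d = 11 exceeds n − k + 1 = 10 by 1, so the Singleton bound is violated and no linear [20, 11, 11]_11 code can exist. In particular it is not MDS (MDS requires d = n − k + 1 exactly).
Description: the claimed parameters are [20, 11, 11]_11; such a code would be impossible (violates the Singleton bound).


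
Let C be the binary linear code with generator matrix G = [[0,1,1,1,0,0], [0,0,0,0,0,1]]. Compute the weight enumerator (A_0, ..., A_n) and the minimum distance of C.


Weight distribution: A_0 = 1, A_1 = 1, A_3 = 1, A_4 = 1. Minimum distance d = 1.

Enumerate all 2^2 = 4 messages m ∈ F_2^2.
For each, compute codeword c = mG in F_2^6, then tally its weight.
  m = 00 → c = 000000, weight = 0.
  m = 10 → c = 011100, weight = 3.
  m = 01 → c = 000001, weight = 1.
  m = 11 → c = 011101, weight = 4.
Tally weights:
  weight 0: 1 codewords.
  weight 1: 1 codewords.
  weight 3: 1 codewords.
  weight 4: 1 codewords.
Minimum distance d = smallest w > 0 with A_w > 0 = 1.
Sanity: Σ A_w = 4 = 2^2 = 4 ✓.


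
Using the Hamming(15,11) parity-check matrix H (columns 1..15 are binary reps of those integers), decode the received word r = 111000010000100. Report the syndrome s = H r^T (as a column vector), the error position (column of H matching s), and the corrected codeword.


s = (0, 1, 0, 1)^T, error position = 5, corrected codeword c = 111010010000100

Compute s = H r^T mod 2 one row at a time:
  s_1 = 1 + 0 + 0 + 0 + 0 + 1 + 0 + 0 = 2 ≡ 0 (mod 2).
  s_2 = 0 + 0 + 0 + 0 + 0 + 1 + 0 + 0 = 1 ≡ 1 (mod 2).
  s_3 = 1 + 1 + 0 + 0 + 0 + 0 + 0 + 0 = 2 ≡ 0 (mod 2).
  s_4 = 1 + 1 + 0 + 0 + 0 + 0 + 1 + 0 = 3 ≡ 1 (mod 2).
s = (0, 1, 0, 1)^T — this equals column 5 of H (binary 0101), so error is at position 5.
Correct: flip bit 5 of r = 111000010000100 to get c = 111010010000100.


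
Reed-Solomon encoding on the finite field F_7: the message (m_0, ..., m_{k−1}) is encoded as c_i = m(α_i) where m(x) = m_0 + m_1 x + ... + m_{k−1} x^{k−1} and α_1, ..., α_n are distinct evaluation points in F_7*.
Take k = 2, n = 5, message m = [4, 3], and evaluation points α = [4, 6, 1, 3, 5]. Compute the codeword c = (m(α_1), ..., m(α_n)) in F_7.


c = [2, 1, 0, 6, 5]

Message polynomial: m(x) = 4 + 3·x (mod 7).
For each evaluation point α_i, compute m(α_i) mod 7:
  α_1 = 4: Horner steps 3 → 2, so m(4) = 2.
  α_2 = 6: Horner steps 3 → 1, so m(6) = 1.
  α_3 = 1: Horner steps 3 → 0, so m(1) = 0.
  α_4 = 3: Horner steps 3 → 6, so m(3) = 6.
  α_5 = 5: Horner steps 3 → 5, so m(5) = 5.
Codeword c = [2, 1, 0, 6, 5] ∈ F_7^5.


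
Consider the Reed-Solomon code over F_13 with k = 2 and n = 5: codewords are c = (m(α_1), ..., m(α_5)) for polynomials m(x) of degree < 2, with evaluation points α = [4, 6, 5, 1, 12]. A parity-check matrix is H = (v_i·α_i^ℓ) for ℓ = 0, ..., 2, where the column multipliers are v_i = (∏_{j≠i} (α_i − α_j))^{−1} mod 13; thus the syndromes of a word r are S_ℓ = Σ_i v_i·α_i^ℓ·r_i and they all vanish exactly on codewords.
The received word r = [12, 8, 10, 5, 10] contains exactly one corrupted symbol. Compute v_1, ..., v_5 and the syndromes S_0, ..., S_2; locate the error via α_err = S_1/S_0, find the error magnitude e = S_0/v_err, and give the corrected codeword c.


S = (10, 3, 10), error at position 5, error magnitude e = 1, c = [12, 8, 10, 5, 9].

Step 1: column multipliers v_i = (∏_{j≠i}(α_i − α_j))^{−1} mod 13.
  i = 1 (α = 4): (4−6)(4−5)(4−1)(4−12) = (−2)·(−1)·3·(−8) = −48 ≡ 4, so v_1 = 4^{−1} = 10 (mod 13).
  i = 2 (α = 6): (6−4)(6−5)(6−1)(6−12) = 2·1·5·(−6) = −60 ≡ 5, so v_2 = 5^{−1} = 8 (mod 13).
  i = 3 (α = 5): (5−4)(5−6)(5−1)(5−12) = 1·(−1)·4·(−7) = 28 ≡ 2, so v_3 = 2^{−1} = 7 (mod 13).
  i = 4 (α = 1): (1−4)(1−6)(1−5)(1−12) = (−3)·(−5)·(−4)·(−11) = 660 ≡ 10, so v_4 = 10^{−1} = 4 (mod 13).
  i = 5 (α = 12): (12−4)(12−6)(12−5)(12−1) = 8·6·7·11 = 3696 ≡ 4, so v_5 = 4^{−1} = 10 (mod 13).
  v = [10, 8, 7, 4, 10].
Step 2: syndromes of r = [12, 8, 10, 5, 10] (all sums mod 13).
  S_0 = Σ v_i r_i = 10·12 + 8·8 + 7·10 + 4·5 + 10·10 = 374 ≡ 10.
  S_1 = Σ v_i α_i r_i = 10·4·12 + 8·6·8 + 7·5·10 + 4·1·5 + 10·12·10 = 2434 ≡ 3.
  α_i^2 mod 13 = [3, 10, 12, 1, 1].
  S_2 = Σ v_i α_i^2 r_i = 10·3·12 + 8·10·8 + 7·12·10 + 4·1·5 + 10·1·10 = 1960 ≡ 10.
  S = (10, 3, 10) ≠ 0, so r is not a codeword (an error is present).
Step 3: locate the error. For a single error e at position i, S_ℓ = v_i·e·α_i^ℓ, so α_err = S_1/S_0.
  S_0^{−1} = 10^{−1} = 4 (mod 13), so α_err = 3·4 = 12 ≡ 12 = α_5. Error position i = 5.
  Consistency check: S_2/S_1 = 10·9 = 90 ≡ 12 = α_err ✓ (single-error assumption holds).
Step 4: error magnitude e = S_0/v_5 = S_0·∏_{j≠5}(α_5 − α_j) = 10·4 = 40 ≡ 1 (mod 13).
Step 5: correct position 5: c_5 = r_5 − e = 10 − 1 ≡ 9 (mod 13). Hence c = [12, 8, 10, 5, 9].
  Check: interpolating c through the α_i gives m(x) = 7 + 11·x (degree < 2) with m(α_i) = c_i for every i, so c is indeed a codeword.


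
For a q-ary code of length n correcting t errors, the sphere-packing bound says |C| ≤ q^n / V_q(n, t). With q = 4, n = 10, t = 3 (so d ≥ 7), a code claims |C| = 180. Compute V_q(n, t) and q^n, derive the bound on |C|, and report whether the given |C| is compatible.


V_q(n, t) = 3676, q^n = 1048576, Hamming bound = 285, |C| = 180 ≤ bound (satisfied).

Step 1: Compute V_q(n, t) = Σ_{j=0}^3 C(n, j) (q−1)^j.
  j = 0: C(10,0)·(3)^0 = 1·1 = 1.
  j = 1: C(10,1)·(3)^1 = 10·3 = 30.
  j = 2: C(10,2)·(3)^2 = 45·9 = 405.
  j = 3: C(10,3)·(3)^3 = 120·27 = 3240.
  V_q(n, t) = 1 + 30 + 405 + 3240 = 3676.
Step 2: q^n = 4^10 = 1048576.
Step 3: Hamming bound ⌊q^n / V_q(n,t)⌋ = ⌊1048576/3676⌋ = 285.
Step 4: Compare |C| = 180 to 285: satisfied.
The claimed |C| lies below the Hamming bound.


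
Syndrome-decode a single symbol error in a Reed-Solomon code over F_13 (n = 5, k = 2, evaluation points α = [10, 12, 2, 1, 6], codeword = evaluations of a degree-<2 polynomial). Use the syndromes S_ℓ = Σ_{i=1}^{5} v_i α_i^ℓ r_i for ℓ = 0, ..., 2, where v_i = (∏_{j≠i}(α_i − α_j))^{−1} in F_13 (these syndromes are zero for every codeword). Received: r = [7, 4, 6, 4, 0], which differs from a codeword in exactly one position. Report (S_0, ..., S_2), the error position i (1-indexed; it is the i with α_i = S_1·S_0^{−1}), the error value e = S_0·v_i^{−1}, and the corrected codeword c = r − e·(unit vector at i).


S = (3, 3, 3), error at position 4, error magnitude e = 3, c = [7, 4, 6, 1, 0].

Step 1: column multipliers v_i = (∏_{j≠i}(α_i − α_j))^{−1} mod 13.
  i = 1 (α = 10): (10−12)(10−2)(10−1)(10−6) = (−2)·8·9·4 = −576 ≡ 9, so v_1 = 9^{−1} = 3 (mod 13).
  i = 2 (α = 12): (12−10)(12−2)(12−1)(12−6) = 2·10·11·6 = 1320 ≡ 7, so v_2 = 7^{−1} = 2 (mod 13).
  i = 3 (α = 2): (2−10)(2−12)(2−1)(2−6) = (−8)·(−10)·1·(−4) = −320 ≡ 5, so v_3 = 5^{−1} = 8 (mod 13).
  i = 4 (α = 1): (1−10)(1−12)(1−2)(1−6) = (−9)·(−11)·(−1)·(−5) = 495 ≡ 1, so v_4 = 1^{−1} = 1 (mod 13).
  i = 5 (α = 6): (6−10)(6−12)(6−2)(6−1) = (−4)·(−6)·4·5 = 480 ≡ 12, so v_5 = 12^{−1} = 12 (mod 13).
  v = [3, 2, 8, 1, 12].
Step 2: syndromes of r = [7, 4, 6, 4, 0] (all sums mod 13).
  S_0 = Σ v_i r_i = 3·7 + 2·4 + 8·6 + 1·4 + 12·0 = 81 ≡ 3.
  S_1 = Σ v_i α_i r_i = 3·10·7 + 2·12·4 + 8·2·6 + 1·1·4 + 12·6·0 = 406 ≡ 3.
  α_i^2 mod 13 = [9, 1, 4, 1, 10].
  S_2 = Σ v_i α_i^2 r_i = 3·9·7 + 2·1·4 + 8·4·6 + 1·1·4 + 12·10·0 = 393 ≡ 3.
  S = (3, 3, 3) ≠ 0, so r is not a codeword (an error is present).
Step 3: locate the error. For a single error e at position i, S_ℓ = v_i·e·α_i^ℓ, so α_err = S_1/S_0.
  S_0^{−1} = 3^{−1} = 9 (mod 13), so α_err = 3·9 = 27 ≡ 1 = α_4. Error position i = 4.
  Consistency check: S_2/S_1 = 3·9 = 27 ≡ 1 = α_err ✓ (single-error assumption holds).
Step 4: error magnitude e = S_0/v_4 = S_0·∏_{j≠4}(α_4 − α_j) = 3·1 = 3 ≡ 3 (mod 13).
Step 5: correct position 4: c_4 = r_4 − e = 4 − 3 ≡ 1 (mod 13). Hence c = [7, 4, 6, 1, 0].
  Check: interpolating c through the α_i gives m(x) = 9 + 5·x (degree < 2) with m(α_i) = c_i for every i, so c is indeed a codeword.


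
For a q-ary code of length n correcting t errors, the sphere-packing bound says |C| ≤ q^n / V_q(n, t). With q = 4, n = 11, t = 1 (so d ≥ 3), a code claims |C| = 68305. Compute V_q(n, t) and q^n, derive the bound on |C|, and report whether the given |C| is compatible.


V_q(n, t) = 34, q^n = 4194304, Hamming bound = 123361, |C| = 68305 ≤ bound (satisfied).

Step 1: Compute V_q(n, t) = Σ_{j=0}^1 C(n, j) (q−1)^j.
  j = 0: C(11,0)·(3)^0 = 1·1 = 1.
  j = 1: C(11,1)·(3)^1 = 11·3 = 33.
  V_q(n, t) = 1 + 33 = 34.
Step 2: q^n = 4^11 = 4194304.
Step 3: Hamming bound ⌊q^n / V_q(n,t)⌋ = ⌊4194304/34⌋ = 123361.
Step 4: Compare |C| = 68305 to 123361: satisfied.
The claimed |C| lies below the Hamming bound.


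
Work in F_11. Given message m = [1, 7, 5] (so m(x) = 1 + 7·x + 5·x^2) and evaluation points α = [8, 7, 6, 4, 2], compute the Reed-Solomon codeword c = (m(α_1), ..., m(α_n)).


c = [3, 9, 3, 10, 2]

Message polynomial: m(x) = 1 + 7·x + 5·x^2 (mod 11).
For each evaluation point α_i, compute m(α_i) mod 11:
  α_1 = 8: Horner steps 5 → 3 → 3, so m(8) = 3.
  α_2 = 7: Horner steps 5 → 9 → 9, so m(7) = 9.
  α_3 = 6: Horner steps 5 → 4 → 3, so m(6) = 3.
  α_4 = 4: Horner steps 5 → 5 → 10, so m(4) = 10.
  α_5 = 2: Horner steps 5 → 6 → 2, so m(2) = 2.
Codeword c = [3, 9, 3, 10, 2] ∈ F_11^5.


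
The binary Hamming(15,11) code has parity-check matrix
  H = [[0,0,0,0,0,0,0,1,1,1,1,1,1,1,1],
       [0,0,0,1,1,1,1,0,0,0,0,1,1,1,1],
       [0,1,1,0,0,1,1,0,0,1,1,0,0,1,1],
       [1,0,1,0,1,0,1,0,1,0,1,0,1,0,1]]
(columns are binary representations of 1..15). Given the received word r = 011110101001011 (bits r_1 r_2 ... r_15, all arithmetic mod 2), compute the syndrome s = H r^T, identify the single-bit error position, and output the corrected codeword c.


s = (0, 0, 1, 1)^T, error position = 3, corrected codeword c = 010110101001011

Compute s = H r^T mod 2 one row at a time:
  s_1 = 0 + 1 + 0 + 0 + 1 + 0 + 1 + 1 = 4 ≡ 0 (mod 2).
  s_2 = 1 + 1 + 0 + 1 + 1 + 0 + 1 + 1 = 6 ≡ 0 (mod 2).
  s_3 = 1 + 1 + 0 + 1 + 0 + 0 + 1 + 1 = 5 ≡ 1 (mod 2).
  s_4 = 0 + 1 + 1 + 1 + 1 + 0 + 0 + 1 = 5 ≡ 1 (mod 2).
s = (0, 0, 1, 1)^T — this equals column 3 of H (binary 0011), so error is at position 3.
Correct: flip bit 3 of r = 011110101001011 to get c = 010110101001011.


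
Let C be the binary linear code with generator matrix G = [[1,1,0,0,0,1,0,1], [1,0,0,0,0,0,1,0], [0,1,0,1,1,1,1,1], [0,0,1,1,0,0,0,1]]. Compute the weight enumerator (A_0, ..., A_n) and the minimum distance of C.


Weight distribution: A_0 = 1, A_2 = 2, A_3 = 2, A_4 = 3, A_5 = 6, A_6 = 2. Minimum distance d = 2.

Enumerate all 2^4 = 16 messages m ∈ F_2^4.
For each, compute codeword c = mG in F_2^8, then tally its weight.
  m = 0000 → c = 00000000, weight = 0.
  m = 1000 → c = 11000101, weight = 4.
  m = 0100 → c = 10000010, weight = 2.
  m = 1100 → c = 01000111, weight = 4.
  m = 0010 → c = 01011111, weight = 6.
  m = 1010 → c = 10011010, weight = 4.
  m = 0110 → c = 11011101, weight = 6.
  m = 1110 → c = 00011000, weight = 2.
  m = 0001 → c = 00110001, weight = 3.
  m = 1001 → c = 11110100, weight = 5.
  m = 0101 → c = 10110011, weight = 5.
  m = 1101 → c = 01110110, weight = 5.
  m = 0011 → c = 01101110, weight = 5.
  m = 1011 → c = 10101011, weight = 5.
  m = 0111 → c = 11101100, weight = 5.
  m = 1111 → c = 00101001, weight = 3.
Tally weights:
  weight 0: 1 codewords.
  weight 2: 2 codewords.
  weight 3: 2 codewords.
  weight 4: 3 codewords.
  weight 5: 6 codewords.
  weight 6: 2 codewords.
Minimum distance d = smallest w > 0 with A_w > 0 = 2.
Sanity: Σ A_w = 16 = 2^4 = 16 ✓.


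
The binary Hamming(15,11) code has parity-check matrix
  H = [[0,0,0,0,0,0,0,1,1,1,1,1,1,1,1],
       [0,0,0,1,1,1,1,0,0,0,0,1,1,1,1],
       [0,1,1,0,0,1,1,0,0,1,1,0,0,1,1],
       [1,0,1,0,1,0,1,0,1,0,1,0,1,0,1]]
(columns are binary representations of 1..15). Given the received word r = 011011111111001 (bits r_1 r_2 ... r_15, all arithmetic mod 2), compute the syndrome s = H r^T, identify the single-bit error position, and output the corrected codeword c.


s = (0, 1, 1, 0)^T, error position = 6, corrected codeword c = 011010111111001

Compute s = H r^T mod 2 one row at a time:
  s_1 = 1 + 1 + 1 + 1 + 1 + 0 + 0 + 1 = 6 ≡ 0 (mod 2).
  s_2 = 0 + 1 + 1 + 1 + 1 + 0 + 0 + 1 = 5 ≡ 1 (mod 2).
  s_3 = 1 + 1 + 1 + 1 + 1 + 1 + 0 + 1 = 7 ≡ 1 (mod 2).
  s_4 = 0 + 1 + 1 + 1 + 1 + 1 + 0 + 1 = 6 ≡ 0 (mod 2).
s = (0, 1, 1, 0)^T — this equals column 6 of H (binary 0110), so error is at position 6.
Correct: flip bit 6 of r = 011011111111001 to get c = 011010111111001.
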